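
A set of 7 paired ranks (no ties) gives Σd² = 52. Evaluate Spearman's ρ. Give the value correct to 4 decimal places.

ρ = 1 − 6Σd² / [n(n²−1)] = 1 − 6×52 / (7×48)
  = 1 − 312/336 = 1 − 0.92857 ≈ 0.0714

0.0714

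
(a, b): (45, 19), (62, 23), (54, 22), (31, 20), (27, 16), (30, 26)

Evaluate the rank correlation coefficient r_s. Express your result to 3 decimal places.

Rank a: 4, 6, 5, 3, 1, 2
Rank b: 2, 5, 4, 3, 1, 6
d = rank(a) − rank(b): 2, 1, 1, 0, 0, -4; Σd² = 22
ρ = 1 − 6Σd² / [n(n²−1)] = 1 − 6×22 / (6×35) = 1 − 132/210 ≈ 0.371

0.371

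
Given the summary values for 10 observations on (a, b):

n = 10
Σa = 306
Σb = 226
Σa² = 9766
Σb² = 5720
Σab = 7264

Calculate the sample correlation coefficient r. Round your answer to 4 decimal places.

r = (nΣab − ΣaΣb) / √[(nΣa² − (Σa)²)(nΣb² − (Σb)²)]
Numerator: 10×7264 − 306×226 = 3484
Denominator: √[(97660 − 93636)(57200 − 51076)] = √[4024 × 6124] = 4964.1692
r = 3484 / 4964.1692 ≈ 0.7018

0.7018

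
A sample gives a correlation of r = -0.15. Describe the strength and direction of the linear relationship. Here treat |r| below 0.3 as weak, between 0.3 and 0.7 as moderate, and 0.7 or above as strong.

r = -0.15 < 0 so the relationship is negative.
|r| = 0.15, which falls in the weak range.

weak negative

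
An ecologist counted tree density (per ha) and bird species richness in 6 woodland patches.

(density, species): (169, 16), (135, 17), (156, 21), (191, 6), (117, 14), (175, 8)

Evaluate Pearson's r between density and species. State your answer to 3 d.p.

-0.554

n = 6, Σx = 943, Σy = 82, Σx² = 151917, Σy² = 1282, Σxy = 12459
nΣxy − ΣxΣy = 74754 − 77326 = -2572
nΣx² − (Σx)² = 911502 − 889249 = 22253; nΣy² − (Σy)² = 7692 − 6724 = 968
r = -2572 / √(22253 × 968) = -2572 / 4641.2179 ≈ -0.554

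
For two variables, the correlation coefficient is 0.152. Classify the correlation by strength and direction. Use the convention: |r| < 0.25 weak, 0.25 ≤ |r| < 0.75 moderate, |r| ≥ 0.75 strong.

weak positive

r = 0.152 > 0 so the relationship is positive.
|r| = 0.152, which falls in the weak range.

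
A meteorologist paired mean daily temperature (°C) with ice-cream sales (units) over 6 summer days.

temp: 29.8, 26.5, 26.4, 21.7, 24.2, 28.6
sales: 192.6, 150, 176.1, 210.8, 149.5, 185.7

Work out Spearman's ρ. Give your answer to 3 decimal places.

0.086

Rank temp: 6, 4, 3, 1, 2, 5
Rank sales: 5, 2, 3, 6, 1, 4
d = rank(temp) − rank(sales): 1, 2, 0, -5, 1, 1; Σd² = 32
ρ = 1 − 6Σd² / [n(n²−1)] = 1 − 6×32 / (6×35) = 1 − 192/210 ≈ 0.086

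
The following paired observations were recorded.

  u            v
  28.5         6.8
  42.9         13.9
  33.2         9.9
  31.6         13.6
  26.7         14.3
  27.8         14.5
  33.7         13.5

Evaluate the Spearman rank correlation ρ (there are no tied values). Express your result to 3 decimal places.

Rank u: 3, 7, 5, 4, 1, 2, 6
Rank v: 1, 5, 2, 4, 6, 7, 3
d = rank(u) − rank(v): 2, 2, 3, 0, -5, -5, 3; Σd² = 76
ρ = 1 − 6Σd² / [n(n²−1)] = 1 − 6×76 / (7×48) = 1 − 456/336 ≈ -0.357

-0.357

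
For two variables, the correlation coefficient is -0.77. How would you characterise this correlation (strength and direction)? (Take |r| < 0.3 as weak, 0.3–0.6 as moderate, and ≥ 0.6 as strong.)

strong negative

r = -0.77 < 0 so the relationship is negative.
|r| = 0.77, which falls in the strong range.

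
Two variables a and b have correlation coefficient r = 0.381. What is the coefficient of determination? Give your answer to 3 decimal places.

0.145

r² = (0.381)² = 0.145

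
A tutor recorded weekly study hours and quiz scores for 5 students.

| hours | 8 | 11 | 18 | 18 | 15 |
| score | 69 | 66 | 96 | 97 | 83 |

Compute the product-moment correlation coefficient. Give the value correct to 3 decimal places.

0.946

n = 5, Σx = 70, Σy = 411, Σx² = 1058, Σy² = 34631, Σxy = 5997
nΣxy − ΣxΣy = 29985 − 28770 = 1215
nΣx² − (Σx)² = 5290 − 4900 = 390; nΣy² − (Σy)² = 173155 − 168921 = 4234
r = 1215 / √(390 × 4234) = 1215 / 1285.0136 ≈ 0.946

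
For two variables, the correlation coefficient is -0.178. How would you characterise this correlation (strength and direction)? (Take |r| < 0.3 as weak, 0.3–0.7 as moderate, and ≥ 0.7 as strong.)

r = -0.178 < 0 so the relationship is negative.
|r| = 0.178, which falls in the weak range.

weak negative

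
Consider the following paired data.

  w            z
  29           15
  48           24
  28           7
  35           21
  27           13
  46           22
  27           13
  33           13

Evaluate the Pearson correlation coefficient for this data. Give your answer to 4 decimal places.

n = 8, Σw = 273, Σz = 128, Σw² = 9817, Σz² = 2282, Σwz = 4661
nΣwz − ΣwΣz = 37288 − 34944 = 2344
nΣw² − (Σw)² = 78536 − 74529 = 4007; nΣz² − (Σz)² = 18256 − 16384 = 1872
r = 2344 / √(4007 × 1872) = 2344 / 2738.8143 ≈ 0.8558

0.8558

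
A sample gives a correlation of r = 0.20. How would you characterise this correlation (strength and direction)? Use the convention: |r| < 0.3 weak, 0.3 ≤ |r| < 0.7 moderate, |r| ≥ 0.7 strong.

weak positive

r = 0.20 > 0 so the relationship is positive.
|r| = 0.20, which falls in the weak range.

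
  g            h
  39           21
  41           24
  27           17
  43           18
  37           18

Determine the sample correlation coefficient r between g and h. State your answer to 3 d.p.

0.513

n = 5, Σg = 187, Σh = 98, Σg² = 7149, Σh² = 1954, Σgh = 3702
nΣgh − ΣgΣh = 18510 − 18326 = 184
nΣg² − (Σg)² = 35745 − 34969 = 776; nΣh² − (Σh)² = 9770 − 9604 = 166
r = 184 / √(776 × 166) = 184 / 358.9095 ≈ 0.513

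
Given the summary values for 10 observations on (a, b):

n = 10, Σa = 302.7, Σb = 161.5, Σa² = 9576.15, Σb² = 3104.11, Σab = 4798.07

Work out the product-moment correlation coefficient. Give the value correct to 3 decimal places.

r = (nΣab − ΣaΣb) / √[(nΣa² − (Σa)²)(nΣb² − (Σb)²)]
Numerator: 10×4798.07 − 302.7×161.5 = -905.35
Denominator: √[(95761.5 − 91627.29)(31041.1 − 26082.25)] = √[4134.21 × 4958.85] = 4527.7950
r = -905.35 / 4527.7950 ≈ -0.200

-0.200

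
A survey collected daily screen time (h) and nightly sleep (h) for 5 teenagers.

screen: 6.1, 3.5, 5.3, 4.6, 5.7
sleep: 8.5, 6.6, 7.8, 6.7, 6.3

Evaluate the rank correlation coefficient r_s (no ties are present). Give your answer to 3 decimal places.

Rank screen: 5, 1, 3, 2, 4
Rank sleep: 5, 2, 4, 3, 1
d = rank(screen) − rank(sleep): 0, -1, -1, -1, 3; Σd² = 12
ρ = 1 − 6Σd² / [n(n²−1)] = 1 − 6×12 / (5×24) = 1 − 72/120 ≈ 0.400

0.400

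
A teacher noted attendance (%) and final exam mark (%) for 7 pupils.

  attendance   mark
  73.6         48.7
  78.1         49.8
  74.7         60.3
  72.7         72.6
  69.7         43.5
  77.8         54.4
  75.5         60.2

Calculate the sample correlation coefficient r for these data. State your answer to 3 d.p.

n = 7, Σx = 522.1, Σy = 389.5, Σx² = 38993.13, Σy² = 22234.23, Σxy = 29065.5
nΣxy − ΣxΣy = 203458.5 − 203357.95 = 100.55
nΣx² − (Σx)² = 272951.91 − 272588.41 = 363.5; nΣy² − (Σy)² = 155639.61 − 151710.25 = 3929.36
r = 100.55 / √(363.5 × 3929.36) = 100.55 / 1195.1244 ≈ 0.084

0.084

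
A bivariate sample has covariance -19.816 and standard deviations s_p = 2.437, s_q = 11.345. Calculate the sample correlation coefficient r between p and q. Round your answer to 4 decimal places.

-0.7167

r = Cov(p,q) / (s_p · s_q) = -19.816 / (2.437 × 11.345)
  = -19.816 / 27.6478 ≈ -0.7167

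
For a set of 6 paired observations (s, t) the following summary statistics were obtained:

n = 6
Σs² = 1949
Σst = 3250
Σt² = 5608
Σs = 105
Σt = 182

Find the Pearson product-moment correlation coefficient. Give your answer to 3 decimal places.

0.659

r = (nΣst − ΣsΣt) / √[(nΣs² − (Σs)²)(nΣt² − (Σt)²)]
Numerator: 6×3250 − 105×182 = 390
Denominator: √[(11694 − 11025)(33648 − 33124)] = √[669 × 524] = 592.0777
r = 390 / 592.0777 ≈ 0.659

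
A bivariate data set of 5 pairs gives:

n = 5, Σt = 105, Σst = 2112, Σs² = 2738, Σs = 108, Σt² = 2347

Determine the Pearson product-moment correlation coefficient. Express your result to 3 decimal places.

r = (nΣst − ΣsΣt) / √[(nΣs² − (Σs)²)(nΣt² − (Σt)²)]
Numerator: 5×2112 − 108×105 = -780
Denominator: √[(13690 − 11664)(11735 − 11025)] = √[2026 × 710] = 1199.3582
r = -780 / 1199.3582 ≈ -0.650

-0.650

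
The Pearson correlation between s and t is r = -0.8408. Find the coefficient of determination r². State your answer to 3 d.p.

0.707

r² = (-0.8408)² = 0.707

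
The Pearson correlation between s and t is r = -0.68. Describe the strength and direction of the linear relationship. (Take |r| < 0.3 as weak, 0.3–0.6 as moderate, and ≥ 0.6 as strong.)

r = -0.68 < 0 so the relationship is negative.
|r| = 0.68, which falls in the strong range.

strong negative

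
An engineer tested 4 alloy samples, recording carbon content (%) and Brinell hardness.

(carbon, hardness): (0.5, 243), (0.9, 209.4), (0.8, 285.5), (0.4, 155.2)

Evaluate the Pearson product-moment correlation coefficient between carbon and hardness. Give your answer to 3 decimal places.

0.507

n = 4, Σx = 2.6, Σy = 893.1, Σx² = 1.86, Σy² = 208494.65, Σxy = 600.44
nΣxy − ΣxΣy = 2401.76 − 2322.06 = 79.7
nΣx² − (Σx)² = 7.44 − 6.76 = 0.68; nΣy² − (Σy)² = 833978.6 − 797627.61 = 36350.99
r = 79.7 / √(0.68 × 36350.99) = 79.7 / 157.2217 ≈ 0.507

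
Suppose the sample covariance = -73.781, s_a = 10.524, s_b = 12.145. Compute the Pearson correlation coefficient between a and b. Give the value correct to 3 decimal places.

r = Cov(a,b) / (s_a · s_b) = -73.781 / (10.524 × 12.145)
  = -73.781 / 127.8140 ≈ -0.577

-0.577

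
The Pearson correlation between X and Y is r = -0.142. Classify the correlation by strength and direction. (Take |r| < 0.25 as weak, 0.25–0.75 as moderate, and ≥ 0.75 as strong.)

r = -0.142 < 0 so the relationship is negative.
|r| = 0.142, which falls in the weak range.

weak negative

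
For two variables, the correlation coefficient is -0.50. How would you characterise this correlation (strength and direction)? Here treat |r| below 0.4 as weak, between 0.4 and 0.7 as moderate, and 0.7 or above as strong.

moderate negative

r = -0.50 < 0 so the relationship is negative.
|r| = 0.50, which falls in the moderate range.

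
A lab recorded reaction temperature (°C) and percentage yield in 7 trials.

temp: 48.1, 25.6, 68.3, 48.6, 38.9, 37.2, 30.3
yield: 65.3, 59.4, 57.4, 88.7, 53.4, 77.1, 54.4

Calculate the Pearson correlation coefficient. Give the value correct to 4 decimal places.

0.1351

n = 7, Σx = 297, Σy = 455.7, Σx² = 13810.96, Σy² = 30710.23, Σxy = 19486.51
nΣxy − ΣxΣy = 136405.57 − 135342.9 = 1062.67
nΣx² − (Σx)² = 96676.72 − 88209 = 8467.72; nΣy² − (Σy)² = 214971.61 − 207662.49 = 7309.12
r = 1062.67 / √(8467.72 × 7309.12) = 1062.67 / 7867.1203 ≈ 0.1351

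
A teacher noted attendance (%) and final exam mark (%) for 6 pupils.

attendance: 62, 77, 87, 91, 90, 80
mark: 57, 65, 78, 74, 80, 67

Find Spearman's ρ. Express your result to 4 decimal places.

0.8286

Rank attendance: 1, 2, 4, 6, 5, 3
Rank mark: 1, 2, 5, 4, 6, 3
d = rank(attendance) − rank(mark): 0, 0, -1, 2, -1, 0; Σd² = 6
ρ = 1 − 6Σd² / [n(n²−1)] = 1 − 6×6 / (6×35) = 1 − 36/210 ≈ 0.8286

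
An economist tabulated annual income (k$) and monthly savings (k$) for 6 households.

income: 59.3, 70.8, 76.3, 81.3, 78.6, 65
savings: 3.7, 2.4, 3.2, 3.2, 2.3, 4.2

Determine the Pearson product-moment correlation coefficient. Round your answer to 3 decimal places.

-0.589

n = 6, Σx = 431.3, Σy = 19, Σx² = 31363.47, Σy² = 62.86, Σxy = 1347.43
nΣxy − ΣxΣy = 8084.58 − 8194.7 = -110.12
nΣx² − (Σx)² = 188180.82 − 186019.69 = 2161.13; nΣy² − (Σy)² = 377.16 − 361 = 16.16
r = -110.12 / √(2161.13 × 16.16) = -110.12 / 186.8793 ≈ -0.589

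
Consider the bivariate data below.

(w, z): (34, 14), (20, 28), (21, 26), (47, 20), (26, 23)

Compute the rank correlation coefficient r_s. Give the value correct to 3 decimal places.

-0.900

Rank w: 4, 1, 2, 5, 3
Rank z: 1, 5, 4, 2, 3
d = rank(w) − rank(z): 3, -4, -2, 3, 0; Σd² = 38
ρ = 1 − 6Σd² / [n(n²−1)] = 1 − 6×38 / (5×24) = 1 − 228/120 ≈ -0.900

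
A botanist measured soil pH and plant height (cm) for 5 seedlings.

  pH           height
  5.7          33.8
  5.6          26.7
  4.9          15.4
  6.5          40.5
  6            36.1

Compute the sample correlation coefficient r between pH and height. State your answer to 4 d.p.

0.9637

n = 5, Σx = 28.7, Σy = 152.5, Σx² = 166.11, Σy² = 5035.95, Σxy = 897.49
nΣxy − ΣxΣy = 4487.45 − 4376.75 = 110.7
nΣx² − (Σx)² = 830.55 − 823.69 = 6.86; nΣy² − (Σy)² = 25179.75 − 23256.25 = 1923.5
r = 110.7 / √(6.86 × 1923.5) = 110.7 / 114.8704 ≈ 0.9637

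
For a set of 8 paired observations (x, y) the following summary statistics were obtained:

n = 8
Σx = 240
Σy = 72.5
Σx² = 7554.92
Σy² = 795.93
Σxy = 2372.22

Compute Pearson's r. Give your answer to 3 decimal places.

0.888

r = (nΣxy − ΣxΣy) / √[(nΣx² − (Σx)²)(nΣy² − (Σy)²)]
Numerator: 8×2372.22 − 240×72.5 = 1577.76
Denominator: √[(60439.36 − 57600)(6367.44 − 5256.25)] = √[2839.36 × 1111.19] = 1776.2512
r = 1577.76 / 1776.2512 ≈ 0.888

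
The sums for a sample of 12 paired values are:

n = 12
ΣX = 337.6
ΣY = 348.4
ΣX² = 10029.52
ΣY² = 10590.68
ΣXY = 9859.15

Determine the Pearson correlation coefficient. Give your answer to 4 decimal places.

0.1144

r = (nΣXY − ΣXΣY) / √[(nΣX² − (ΣX)²)(nΣY² − (ΣY)²)]
Numerator: 12×9859.15 − 337.6×348.4 = 689.96
Denominator: √[(120354.24 − 113973.76)(127088.16 − 121382.56)] = √[6380.48 × 5705.6] = 6033.6114
r = 689.96 / 6033.6114 ≈ 0.1144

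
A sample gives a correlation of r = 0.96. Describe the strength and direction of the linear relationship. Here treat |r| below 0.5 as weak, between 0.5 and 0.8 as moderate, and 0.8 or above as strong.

strong positive

r = 0.96 > 0 so the relationship is positive.
|r| = 0.96, which falls in the strong range.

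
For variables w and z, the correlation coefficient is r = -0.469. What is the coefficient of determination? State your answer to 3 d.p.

r² = (-0.469)² = 0.220

0.220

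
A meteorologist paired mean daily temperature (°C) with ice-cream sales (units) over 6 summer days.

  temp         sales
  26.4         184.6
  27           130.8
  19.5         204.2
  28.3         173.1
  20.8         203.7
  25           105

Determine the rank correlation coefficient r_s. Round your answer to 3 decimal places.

Rank temp: 4, 5, 1, 6, 2, 3
Rank sales: 4, 2, 6, 3, 5, 1
d = rank(temp) − rank(sales): 0, 3, -5, 3, -3, 2; Σd² = 56
ρ = 1 − 6Σd² / [n(n²−1)] = 1 − 6×56 / (6×35) = 1 − 336/210 ≈ -0.600

-0.600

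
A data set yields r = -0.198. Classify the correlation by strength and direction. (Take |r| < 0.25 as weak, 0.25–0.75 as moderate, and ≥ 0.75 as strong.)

r = -0.198 < 0 so the relationship is negative.
|r| = 0.198, which falls in the weak range.

weak negative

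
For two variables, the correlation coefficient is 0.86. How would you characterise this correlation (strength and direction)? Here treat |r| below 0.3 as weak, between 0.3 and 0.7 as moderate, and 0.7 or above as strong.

strong positive

r = 0.86 > 0 so the relationship is positive.
|r| = 0.86, which falls in the strong range.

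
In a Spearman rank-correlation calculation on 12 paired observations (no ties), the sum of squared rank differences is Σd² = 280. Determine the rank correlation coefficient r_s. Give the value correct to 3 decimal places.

ρ = 1 − 6Σd² / [n(n²−1)] = 1 − 6×280 / (12×143)
  = 1 − 1680/1716 = 1 − 0.9790 ≈ 0.021

0.021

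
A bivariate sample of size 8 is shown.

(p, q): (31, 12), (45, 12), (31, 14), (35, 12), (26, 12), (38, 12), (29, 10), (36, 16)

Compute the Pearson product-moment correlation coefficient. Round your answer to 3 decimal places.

n = 8, Σp = 271, Σq = 100, Σp² = 9429, Σq² = 1272, Σpq = 3400
nΣpq − ΣpΣq = 27200 − 27100 = 100
nΣp² − (Σp)² = 75432 − 73441 = 1991; nΣq² − (Σq)² = 10176 − 10000 = 176
r = 100 / √(1991 × 176) = 100 / 591.9595 ≈ 0.169

0.169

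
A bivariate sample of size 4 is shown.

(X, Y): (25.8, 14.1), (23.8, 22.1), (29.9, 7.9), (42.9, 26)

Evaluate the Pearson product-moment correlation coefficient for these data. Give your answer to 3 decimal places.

0.461

n = 4, ΣX = 122.4, ΣY = 70.1, ΣX² = 3966.5, ΣY² = 1425.63, ΣXY = 2241.37
nΣXY − ΣXΣY = 8965.48 − 8580.24 = 385.24
nΣX² − (ΣX)² = 15866 − 14981.76 = 884.24; nΣY² − (ΣY)² = 5702.52 − 4914.01 = 788.51
r = 385.24 / √(884.24 × 788.51) = 385.24 / 835.0042 ≈ 0.461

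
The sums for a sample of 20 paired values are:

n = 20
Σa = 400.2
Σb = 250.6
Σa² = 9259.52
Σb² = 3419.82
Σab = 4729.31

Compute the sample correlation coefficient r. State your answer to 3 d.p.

r = (nΣab − ΣaΣb) / √[(nΣa² − (Σa)²)(nΣb² − (Σb)²)]
Numerator: 20×4729.31 − 400.2×250.6 = -5703.92
Denominator: √[(185190.4 − 160160.04)(68396.4 − 62800.36)] = √[25030.36 × 5596.04] = 11835.1551
r = -5703.92 / 11835.1551 ≈ -0.482

-0.482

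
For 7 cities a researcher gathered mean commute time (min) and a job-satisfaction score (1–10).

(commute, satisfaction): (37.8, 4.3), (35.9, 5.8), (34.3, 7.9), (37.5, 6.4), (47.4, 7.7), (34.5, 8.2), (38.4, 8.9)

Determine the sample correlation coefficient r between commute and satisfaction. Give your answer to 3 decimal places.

0.074

n = 7, Σx = 265.8, Σy = 49.2, Σx² = 10211.96, Σy² = 361.24, Σxy = 1871.37
nΣxy − ΣxΣy = 13099.59 − 13077.36 = 22.23
nΣx² − (Σx)² = 71483.72 − 70649.64 = 834.08; nΣy² − (Σy)² = 2528.68 − 2420.64 = 108.04
r = 22.23 / √(834.08 × 108.04) = 22.23 / 300.1899 ≈ 0.074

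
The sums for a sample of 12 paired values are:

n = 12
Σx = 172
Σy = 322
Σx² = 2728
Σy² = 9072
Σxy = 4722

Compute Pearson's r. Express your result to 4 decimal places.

0.3168

r = (nΣxy − ΣxΣy) / √[(nΣx² − (Σx)²)(nΣy² − (Σy)²)]
Numerator: 12×4722 − 172×322 = 1280
Denominator: √[(32736 − 29584)(108864 − 103684)] = √[3152 × 5180] = 4040.7128
r = 1280 / 4040.7128 ≈ 0.3168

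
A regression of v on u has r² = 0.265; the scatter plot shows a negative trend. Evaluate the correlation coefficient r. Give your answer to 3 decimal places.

|r| = √0.265 = 0.515
The association is negative, so r = −0.515.

-0.515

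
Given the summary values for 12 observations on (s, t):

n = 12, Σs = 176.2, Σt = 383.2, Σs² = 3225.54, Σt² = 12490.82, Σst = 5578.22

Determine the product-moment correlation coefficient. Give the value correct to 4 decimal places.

r = (nΣst − ΣsΣt) / √[(nΣs² − (Σs)²)(nΣt² − (Σt)²)]
Numerator: 12×5578.22 − 176.2×383.2 = -581.2
Denominator: √[(38706.48 − 31046.44)(149889.84 − 146842.24)] = √[7660.04 × 3047.6] = 4831.6393
r = -581.2 / 4831.6393 ≈ -0.1203

-0.1203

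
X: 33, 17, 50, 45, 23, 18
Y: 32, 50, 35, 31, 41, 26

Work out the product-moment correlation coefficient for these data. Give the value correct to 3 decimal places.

n = 6, ΣX = 186, ΣY = 215, ΣX² = 6756, ΣY² = 8067, ΣXY = 6462
nΣXY − ΣXΣY = 38772 − 39990 = -1218
nΣX² − (ΣX)² = 40536 − 34596 = 5940; nΣY² − (ΣY)² = 48402 − 46225 = 2177
r = -1218 / √(5940 × 2177) = -1218 / 3596.0228 ≈ -0.339

-0.339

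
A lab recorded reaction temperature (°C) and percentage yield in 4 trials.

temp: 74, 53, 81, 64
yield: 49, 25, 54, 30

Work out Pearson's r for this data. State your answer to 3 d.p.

n = 4, Σx = 272, Σy = 158, Σx² = 18942, Σy² = 6842, Σxy = 11245
nΣxy − ΣxΣy = 44980 − 42976 = 2004
nΣx² − (Σx)² = 75768 − 73984 = 1784; nΣy² − (Σy)² = 27368 − 24964 = 2404
r = 2004 / √(1784 × 2404) = 2004 / 2070.9264 ≈ 0.968

0.968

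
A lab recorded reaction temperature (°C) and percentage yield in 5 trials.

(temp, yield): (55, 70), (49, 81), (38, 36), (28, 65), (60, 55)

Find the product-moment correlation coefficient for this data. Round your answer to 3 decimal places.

0.209

n = 5, Σx = 230, Σy = 307, Σx² = 11254, Σy² = 20007, Σxy = 14307
nΣxy − ΣxΣy = 71535 − 70610 = 925
nΣx² − (Σx)² = 56270 − 52900 = 3370; nΣy² − (Σy)² = 100035 − 94249 = 5786
r = 925 / √(3370 × 5786) = 925 / 4415.7468 ≈ 0.209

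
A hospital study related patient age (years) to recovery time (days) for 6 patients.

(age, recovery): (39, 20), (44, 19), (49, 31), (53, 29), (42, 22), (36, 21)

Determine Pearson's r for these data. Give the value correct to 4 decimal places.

n = 6, Σx = 263, Σy = 142, Σx² = 11727, Σy² = 3488, Σxy = 6352
nΣxy − ΣxΣy = 38112 − 37346 = 766
nΣx² − (Σx)² = 70362 − 69169 = 1193; nΣy² − (Σy)² = 20928 − 20164 = 764
r = 766 / √(1193 × 764) = 766 / 954.7000 ≈ 0.8023

0.8023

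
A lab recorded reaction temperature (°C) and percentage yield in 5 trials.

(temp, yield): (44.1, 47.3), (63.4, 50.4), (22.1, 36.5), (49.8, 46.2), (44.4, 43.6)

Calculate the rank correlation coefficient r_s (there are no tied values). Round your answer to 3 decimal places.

0.700

Rank temp: 2, 5, 1, 4, 3
Rank yield: 4, 5, 1, 3, 2
d = rank(temp) − rank(yield): -2, 0, 0, 1, 1; Σd² = 6
ρ = 1 − 6Σd² / [n(n²−1)] = 1 − 6×6 / (5×24) = 1 − 36/120 ≈ 0.700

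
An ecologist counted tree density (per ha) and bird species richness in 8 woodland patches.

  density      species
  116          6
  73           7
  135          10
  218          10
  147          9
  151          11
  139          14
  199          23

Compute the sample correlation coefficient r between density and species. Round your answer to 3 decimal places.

n = 8, Σx = 1178, Σy = 90, Σx² = 187866, Σy² = 1212, Σxy = 14244
nΣxy − ΣxΣy = 113952 − 106020 = 7932
nΣx² − (Σx)² = 1502928 − 1387684 = 115244; nΣy² − (Σy)² = 9696 − 8100 = 1596
r = 7932 / √(115244 × 1596) = 7932 / 13562.0583 ≈ 0.585

0.585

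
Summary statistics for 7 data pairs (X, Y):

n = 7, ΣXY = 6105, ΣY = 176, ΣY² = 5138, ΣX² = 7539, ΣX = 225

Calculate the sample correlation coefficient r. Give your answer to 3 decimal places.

r = (nΣXY − ΣXΣY) / √[(nΣX² − (ΣX)²)(nΣY² − (ΣY)²)]
Numerator: 7×6105 − 225×176 = 3135
Denominator: √[(52773 − 50625)(35966 − 30976)] = √[2148 × 4990] = 3273.9151
r = 3135 / 3273.9151 ≈ 0.958

0.958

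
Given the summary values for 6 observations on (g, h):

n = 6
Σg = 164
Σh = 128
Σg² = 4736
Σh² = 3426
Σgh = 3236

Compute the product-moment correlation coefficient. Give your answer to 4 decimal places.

r = (nΣgh − ΣgΣh) / √[(nΣg² − (Σg)²)(nΣh² − (Σh)²)]
Numerator: 6×3236 − 164×128 = -1576
Denominator: √[(28416 − 26896)(20556 − 16384)] = √[1520 × 4172] = 2518.2216
r = -1576 / 2518.2216 ≈ -0.6258

-0.6258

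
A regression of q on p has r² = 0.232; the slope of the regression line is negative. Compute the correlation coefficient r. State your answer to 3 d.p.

|r| = √0.232 = 0.482
The association is negative, so r = −0.482.

-0.482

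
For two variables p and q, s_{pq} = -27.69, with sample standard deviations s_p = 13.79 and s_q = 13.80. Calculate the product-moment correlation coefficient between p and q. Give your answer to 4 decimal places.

r = Cov(p,q) / (s_p · s_q) = -27.69 / (13.79 × 13.80)
  = -27.69 / 190.3020 ≈ -0.1455

-0.1455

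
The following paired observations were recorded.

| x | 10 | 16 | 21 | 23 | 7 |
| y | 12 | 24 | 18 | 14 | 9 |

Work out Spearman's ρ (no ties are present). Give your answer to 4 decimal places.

Rank x: 2, 3, 4, 5, 1
Rank y: 2, 5, 4, 3, 1
d = rank(x) − rank(y): 0, -2, 0, 2, 0; Σd² = 8
ρ = 1 − 6Σd² / [n(n²−1)] = 1 − 6×8 / (5×24) = 1 − 48/120 ≈ 0.6000

0.6000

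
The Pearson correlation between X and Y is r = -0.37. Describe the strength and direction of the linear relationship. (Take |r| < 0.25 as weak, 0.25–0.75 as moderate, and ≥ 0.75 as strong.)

r = -0.37 < 0 so the relationship is negative.
|r| = 0.37, which falls in the moderate range.

moderate negative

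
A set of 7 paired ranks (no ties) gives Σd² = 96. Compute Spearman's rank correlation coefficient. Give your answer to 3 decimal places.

-0.714

ρ = 1 − 6Σd² / [n(n²−1)] = 1 − 6×96 / (7×48)
  = 1 − 576/336 = 1 − 1.7143 ≈ -0.714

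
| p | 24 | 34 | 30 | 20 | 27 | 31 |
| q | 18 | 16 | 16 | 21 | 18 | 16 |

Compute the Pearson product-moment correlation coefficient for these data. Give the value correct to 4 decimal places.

n = 6, Σp = 166, Σq = 105, Σp² = 4722, Σq² = 1857, Σpq = 2858
nΣpq − ΣpΣq = 17148 − 17430 = -282
nΣp² − (Σp)² = 28332 − 27556 = 776; nΣq² − (Σq)² = 11142 − 11025 = 117
r = -282 / √(776 × 117) = -282 / 301.3171 ≈ -0.9359

-0.9359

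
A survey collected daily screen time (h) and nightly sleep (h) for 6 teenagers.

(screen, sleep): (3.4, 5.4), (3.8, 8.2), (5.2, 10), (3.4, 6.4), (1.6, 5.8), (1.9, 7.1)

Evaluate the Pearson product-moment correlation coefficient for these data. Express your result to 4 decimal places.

0.7134

n = 6, Σx = 19.3, Σy = 42.9, Σx² = 70.77, Σy² = 321.41, Σxy = 146.05
nΣxy − ΣxΣy = 876.3 − 827.97 = 48.33
nΣx² − (Σx)² = 424.62 − 372.49 = 52.13; nΣy² − (Σy)² = 1928.46 − 1840.41 = 88.05
r = 48.33 / √(52.13 × 88.05) = 48.33 / 67.7499 ≈ 0.7134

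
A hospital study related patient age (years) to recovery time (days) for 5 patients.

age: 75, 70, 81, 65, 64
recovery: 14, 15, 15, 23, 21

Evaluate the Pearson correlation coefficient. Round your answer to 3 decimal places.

n = 5, Σx = 355, Σy = 88, Σx² = 25407, Σy² = 1616, Σxy = 6154
nΣxy − ΣxΣy = 30770 − 31240 = -470
nΣx² − (Σx)² = 127035 − 126025 = 1010; nΣy² − (Σy)² = 8080 − 7744 = 336
r = -470 / √(1010 × 336) = -470 / 582.5461 ≈ -0.807

-0.807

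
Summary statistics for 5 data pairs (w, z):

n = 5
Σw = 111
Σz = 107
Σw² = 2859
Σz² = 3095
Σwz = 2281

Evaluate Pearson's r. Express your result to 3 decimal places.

r = (nΣwz − ΣwΣz) / √[(nΣw² − (Σw)²)(nΣz² − (Σz)²)]
Numerator: 5×2281 − 111×107 = -472
Denominator: √[(14295 − 12321)(15475 − 11449)] = √[1974 × 4026] = 2819.0999
r = -472 / 2819.0999 ≈ -0.167

-0.167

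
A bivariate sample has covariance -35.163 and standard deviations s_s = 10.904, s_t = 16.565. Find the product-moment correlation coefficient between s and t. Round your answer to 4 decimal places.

r = Cov(s,t) / (s_s · s_t) = -35.163 / (10.904 × 16.565)
  = -35.163 / 180.6248 ≈ -0.1947

-0.1947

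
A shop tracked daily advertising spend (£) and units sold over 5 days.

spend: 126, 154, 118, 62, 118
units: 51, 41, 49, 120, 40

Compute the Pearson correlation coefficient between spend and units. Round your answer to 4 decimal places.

n = 5, Σx = 578, Σy = 301, Σx² = 71284, Σy² = 22683, Σxy = 30682
nΣxy − ΣxΣy = 153410 − 173978 = -20568
nΣx² − (Σx)² = 356420 − 334084 = 22336; nΣy² − (Σy)² = 113415 − 90601 = 22814
r = -20568 / √(22336 × 22814) = -20568 / 22573.7348 ≈ -0.9111

-0.9111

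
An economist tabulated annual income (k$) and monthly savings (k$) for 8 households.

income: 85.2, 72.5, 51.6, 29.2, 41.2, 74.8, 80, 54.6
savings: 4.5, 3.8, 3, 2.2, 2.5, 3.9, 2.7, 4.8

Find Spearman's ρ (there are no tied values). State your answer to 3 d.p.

Rank income: 8, 5, 3, 1, 2, 6, 7, 4
Rank savings: 7, 5, 4, 1, 2, 6, 3, 8
d = rank(income) − rank(savings): 1, 0, -1, 0, 0, 0, 4, -4; Σd² = 34
ρ = 1 − 6Σd² / [n(n²−1)] = 1 − 6×34 / (8×63) = 1 − 204/504 ≈ 0.595

0.595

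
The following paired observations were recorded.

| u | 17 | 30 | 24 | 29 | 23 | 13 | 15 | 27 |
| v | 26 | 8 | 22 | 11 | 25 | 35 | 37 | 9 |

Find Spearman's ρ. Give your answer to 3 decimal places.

Rank u: 3, 8, 5, 7, 4, 1, 2, 6
Rank v: 6, 1, 4, 3, 5, 7, 8, 2
d = rank(u) − rank(v): -3, 7, 1, 4, -1, -6, -6, 4; Σd² = 164
ρ = 1 − 6Σd² / [n(n²−1)] = 1 − 6×164 / (8×63) = 1 − 984/504 ≈ -0.952

-0.952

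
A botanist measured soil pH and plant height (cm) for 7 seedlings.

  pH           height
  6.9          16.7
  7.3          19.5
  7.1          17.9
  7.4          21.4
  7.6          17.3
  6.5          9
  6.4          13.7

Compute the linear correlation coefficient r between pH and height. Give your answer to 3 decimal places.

n = 7, Σx = 49.2, Σy = 115.5, Σx² = 347.04, Σy² = 2005.49, Σxy = 820.69
nΣxy − ΣxΣy = 5744.83 − 5682.6 = 62.23
nΣx² − (Σx)² = 2429.28 − 2420.64 = 8.64; nΣy² − (Σy)² = 14038.43 − 13340.25 = 698.18
r = 62.23 / √(8.64 × 698.18) = 62.23 / 77.6677 ≈ 0.801

0.801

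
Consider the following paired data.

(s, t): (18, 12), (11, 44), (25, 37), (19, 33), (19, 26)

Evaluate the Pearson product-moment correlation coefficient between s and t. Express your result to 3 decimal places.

-0.209

n = 5, Σs = 92, Σt = 152, Σs² = 1792, Σt² = 5214, Σst = 2746
nΣst − ΣsΣt = 13730 − 13984 = -254
nΣs² − (Σs)² = 8960 − 8464 = 496; nΣt² − (Σt)² = 26070 − 23104 = 2966
r = -254 / √(496 × 2966) = -254 / 1212.9040 ≈ -0.209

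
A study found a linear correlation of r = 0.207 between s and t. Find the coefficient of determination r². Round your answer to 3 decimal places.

0.043

r² = (0.207)² = 0.043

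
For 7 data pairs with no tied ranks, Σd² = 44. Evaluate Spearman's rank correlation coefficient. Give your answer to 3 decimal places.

ρ = 1 − 6Σd² / [n(n²−1)] = 1 − 6×44 / (7×48)
  = 1 − 264/336 = 1 − 0.7857 ≈ 0.214

0.214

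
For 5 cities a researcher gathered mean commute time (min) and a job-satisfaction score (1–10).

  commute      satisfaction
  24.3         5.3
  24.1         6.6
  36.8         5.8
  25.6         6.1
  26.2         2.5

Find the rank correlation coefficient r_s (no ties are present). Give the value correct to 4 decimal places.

-0.5000

Rank commute: 2, 1, 5, 3, 4
Rank satisfaction: 2, 5, 3, 4, 1
d = rank(commute) − rank(satisfaction): 0, -4, 2, -1, 3; Σd² = 30
ρ = 1 − 6Σd² / [n(n²−1)] = 1 − 6×30 / (5×24) = 1 − 180/120 ≈ -0.5000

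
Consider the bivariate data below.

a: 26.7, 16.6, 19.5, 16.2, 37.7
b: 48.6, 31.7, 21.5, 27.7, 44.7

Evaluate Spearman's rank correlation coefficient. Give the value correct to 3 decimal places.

Rank a: 4, 2, 3, 1, 5
Rank b: 5, 3, 1, 2, 4
d = rank(a) − rank(b): -1, -1, 2, -1, 1; Σd² = 8
ρ = 1 − 6Σd² / [n(n²−1)] = 1 − 6×8 / (5×24) = 1 − 48/120 ≈ 0.600

0.600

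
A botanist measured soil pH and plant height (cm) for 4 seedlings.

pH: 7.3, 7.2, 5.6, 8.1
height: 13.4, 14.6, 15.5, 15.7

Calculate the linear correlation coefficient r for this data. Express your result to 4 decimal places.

-0.1366

n = 4, Σx = 28.2, Σy = 59.2, Σx² = 202.1, Σy² = 879.46, Σxy = 416.91
nΣxy − ΣxΣy = 1667.64 − 1669.44 = -1.8
nΣx² − (Σx)² = 808.4 − 795.24 = 13.16; nΣy² − (Σy)² = 3517.84 − 3504.64 = 13.2
r = -1.8 / √(13.16 × 13.2) = -1.8 / 13.1800 ≈ -0.1366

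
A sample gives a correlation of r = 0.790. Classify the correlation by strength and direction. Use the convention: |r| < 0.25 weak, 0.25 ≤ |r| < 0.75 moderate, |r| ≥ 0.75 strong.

r = 0.790 > 0 so the relationship is positive.
|r| = 0.790, which falls in the strong range.

strong positive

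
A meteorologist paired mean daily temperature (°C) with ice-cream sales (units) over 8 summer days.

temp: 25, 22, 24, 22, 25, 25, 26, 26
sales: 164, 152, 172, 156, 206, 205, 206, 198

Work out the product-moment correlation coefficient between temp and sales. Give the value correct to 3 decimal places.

n = 8, Σx = 195, Σy = 1459, Σx² = 4771, Σy² = 270021, Σxy = 35783
nΣxy − ΣxΣy = 286264 − 284505 = 1759
nΣx² − (Σx)² = 38168 − 38025 = 143; nΣy² − (Σy)² = 2160168 − 2128681 = 31487
r = 1759 / √(143 × 31487) = 1759 / 2121.9427 ≈ 0.829

0.829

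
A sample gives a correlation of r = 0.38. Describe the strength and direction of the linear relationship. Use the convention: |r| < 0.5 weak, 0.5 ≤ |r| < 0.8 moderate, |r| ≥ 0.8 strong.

weak positive

r = 0.38 > 0 so the relationship is positive.
|r| = 0.38, which falls in the weak range.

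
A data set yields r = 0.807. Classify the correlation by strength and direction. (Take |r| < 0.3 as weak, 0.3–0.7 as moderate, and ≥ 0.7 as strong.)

r = 0.807 > 0 so the relationship is positive.
|r| = 0.807, which falls in the strong range.

strong positive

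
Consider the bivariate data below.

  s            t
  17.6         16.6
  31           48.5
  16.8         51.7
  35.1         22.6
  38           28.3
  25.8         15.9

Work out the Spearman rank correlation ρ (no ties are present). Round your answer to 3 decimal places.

Rank s: 2, 4, 1, 5, 6, 3
Rank t: 2, 5, 6, 3, 4, 1
d = rank(s) − rank(t): 0, -1, -5, 2, 2, 2; Σd² = 38
ρ = 1 − 6Σd² / [n(n²−1)] = 1 − 6×38 / (6×35) = 1 − 228/210 ≈ -0.086

-0.086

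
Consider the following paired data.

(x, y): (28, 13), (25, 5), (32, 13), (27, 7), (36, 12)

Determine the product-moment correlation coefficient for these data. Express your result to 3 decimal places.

n = 5, Σx = 148, Σy = 50, Σx² = 4458, Σy² = 556, Σxy = 1526
nΣxy − ΣxΣy = 7630 − 7400 = 230
nΣx² − (Σx)² = 22290 − 21904 = 386; nΣy² − (Σy)² = 2780 − 2500 = 280
r = 230 / √(386 × 280) = 230 / 328.7552 ≈ 0.700

0.700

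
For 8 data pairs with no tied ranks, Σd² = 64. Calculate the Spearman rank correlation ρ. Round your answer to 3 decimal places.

ρ = 1 − 6Σd² / [n(n²−1)] = 1 − 6×64 / (8×63)
  = 1 − 384/504 = 1 − 0.7619 ≈ 0.238

0.238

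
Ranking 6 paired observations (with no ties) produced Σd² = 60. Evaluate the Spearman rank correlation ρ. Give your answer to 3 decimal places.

-0.714

ρ = 1 − 6Σd² / [n(n²−1)] = 1 − 6×60 / (6×35)
  = 1 − 360/210 = 1 − 1.7143 ≈ -0.714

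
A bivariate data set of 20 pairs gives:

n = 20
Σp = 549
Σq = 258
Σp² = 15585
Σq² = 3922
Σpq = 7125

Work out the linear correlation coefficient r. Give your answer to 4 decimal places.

r = (nΣpq − ΣpΣq) / √[(nΣp² − (Σp)²)(nΣq² − (Σq)²)]
Numerator: 20×7125 − 549×258 = 858
Denominator: √[(311700 − 301401)(78440 − 66564)] = √[10299 × 11876] = 11059.4269
r = 858 / 11059.4269 ≈ 0.0776

0.0776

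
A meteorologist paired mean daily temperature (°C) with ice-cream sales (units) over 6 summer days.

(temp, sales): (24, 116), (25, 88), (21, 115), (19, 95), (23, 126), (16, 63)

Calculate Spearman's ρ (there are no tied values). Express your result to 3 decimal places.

Rank temp: 5, 6, 3, 2, 4, 1
Rank sales: 5, 2, 4, 3, 6, 1
d = rank(temp) − rank(sales): 0, 4, -1, -1, -2, 0; Σd² = 22
ρ = 1 − 6Σd² / [n(n²−1)] = 1 − 6×22 / (6×35) = 1 − 132/210 ≈ 0.371

0.371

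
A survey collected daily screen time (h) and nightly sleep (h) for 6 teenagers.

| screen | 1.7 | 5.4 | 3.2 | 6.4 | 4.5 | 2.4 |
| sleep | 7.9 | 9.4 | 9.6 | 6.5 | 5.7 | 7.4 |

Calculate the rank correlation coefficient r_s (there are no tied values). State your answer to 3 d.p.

-0.257

Rank screen: 1, 5, 3, 6, 4, 2
Rank sleep: 4, 5, 6, 2, 1, 3
d = rank(screen) − rank(sleep): -3, 0, -3, 4, 3, -1; Σd² = 44
ρ = 1 − 6Σd² / [n(n²−1)] = 1 − 6×44 / (6×35) = 1 − 264/210 ≈ -0.257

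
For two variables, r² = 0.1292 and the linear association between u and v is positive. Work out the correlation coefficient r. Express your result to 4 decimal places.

|r| = √0.1292 = 0.3594
The association is positive, so r = 0.3594.

0.3594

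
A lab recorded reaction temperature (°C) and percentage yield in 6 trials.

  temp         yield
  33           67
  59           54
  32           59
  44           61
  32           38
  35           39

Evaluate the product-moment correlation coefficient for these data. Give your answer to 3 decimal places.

n = 6, Σx = 235, Σy = 318, Σx² = 9779, Σy² = 17572, Σxy = 12550
nΣxy − ΣxΣy = 75300 − 74730 = 570
nΣx² − (Σx)² = 58674 − 55225 = 3449; nΣy² − (Σy)² = 105432 − 101124 = 4308
r = 570 / √(3449 × 4308) = 570 / 3854.6455 ≈ 0.148

0.148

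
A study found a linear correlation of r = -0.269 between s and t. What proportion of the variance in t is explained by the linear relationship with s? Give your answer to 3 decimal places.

0.072

r² = (-0.269)² = 0.072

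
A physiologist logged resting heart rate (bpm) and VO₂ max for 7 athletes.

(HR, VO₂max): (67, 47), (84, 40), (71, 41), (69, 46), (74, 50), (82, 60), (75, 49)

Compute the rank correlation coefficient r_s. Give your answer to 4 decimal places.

0.0714

Rank HR: 1, 7, 3, 2, 4, 6, 5
Rank VO₂max: 4, 1, 2, 3, 6, 7, 5
d = rank(HR) − rank(VO₂max): -3, 6, 1, -1, -2, -1, 0; Σd² = 52
ρ = 1 − 6Σd² / [n(n²−1)] = 1 − 6×52 / (7×48) = 1 − 312/336 ≈ 0.0714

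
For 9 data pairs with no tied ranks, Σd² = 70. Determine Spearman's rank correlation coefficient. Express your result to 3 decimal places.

0.417

ρ = 1 − 6Σd² / [n(n²−1)] = 1 − 6×70 / (9×80)
  = 1 − 420/720 = 1 − 0.5833 ≈ 0.417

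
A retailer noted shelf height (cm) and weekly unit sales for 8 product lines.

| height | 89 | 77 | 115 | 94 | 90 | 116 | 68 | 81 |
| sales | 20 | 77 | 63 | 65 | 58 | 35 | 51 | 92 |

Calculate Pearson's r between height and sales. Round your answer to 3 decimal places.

n = 8, Σx = 730, Σy = 461, Σx² = 68652, Σy² = 30177, Σxy = 41264
nΣxy − ΣxΣy = 330112 − 336530 = -6418
nΣx² − (Σx)² = 549216 − 532900 = 16316; nΣy² − (Σy)² = 241416 − 212521 = 28895
r = -6418 / √(16316 × 28895) = -6418 / 21712.9183 ≈ -0.296

-0.296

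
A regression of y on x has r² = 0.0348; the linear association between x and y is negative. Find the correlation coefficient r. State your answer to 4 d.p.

-0.1865

|r| = √0.0348 = 0.1865
The association is negative, so r = −0.1865.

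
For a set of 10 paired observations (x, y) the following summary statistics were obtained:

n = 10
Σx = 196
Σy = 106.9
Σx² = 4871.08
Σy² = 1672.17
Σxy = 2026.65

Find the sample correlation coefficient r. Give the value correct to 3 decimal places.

r = (nΣxy − ΣxΣy) / √[(nΣx² − (Σx)²)(nΣy² − (Σy)²)]
Numerator: 10×2026.65 − 196×106.9 = -685.9
Denominator: √[(48710.8 − 38416)(16721.7 − 11427.61)] = √[10294.8 × 5294.09] = 7382.5197
r = -685.9 / 7382.5197 ≈ -0.093

-0.093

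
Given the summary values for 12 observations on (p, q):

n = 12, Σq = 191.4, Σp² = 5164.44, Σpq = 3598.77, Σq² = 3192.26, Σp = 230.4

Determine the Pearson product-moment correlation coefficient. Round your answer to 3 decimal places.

-0.237

r = (nΣpq − ΣpΣq) / √[(nΣp² − (Σp)²)(nΣq² − (Σq)²)]
Numerator: 12×3598.77 − 230.4×191.4 = -913.32
Denominator: √[(61973.28 − 53084.16)(38307.12 − 36633.96)] = √[8889.12 × 1673.16] = 3856.5425
r = -913.32 / 3856.5425 ≈ -0.237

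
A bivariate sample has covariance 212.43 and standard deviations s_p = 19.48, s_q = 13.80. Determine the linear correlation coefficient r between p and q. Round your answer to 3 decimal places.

0.790

r = Cov(p,q) / (s_p · s_q) = 212.43 / (19.48 × 13.80)
  = 212.43 / 268.8240 ≈ 0.790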